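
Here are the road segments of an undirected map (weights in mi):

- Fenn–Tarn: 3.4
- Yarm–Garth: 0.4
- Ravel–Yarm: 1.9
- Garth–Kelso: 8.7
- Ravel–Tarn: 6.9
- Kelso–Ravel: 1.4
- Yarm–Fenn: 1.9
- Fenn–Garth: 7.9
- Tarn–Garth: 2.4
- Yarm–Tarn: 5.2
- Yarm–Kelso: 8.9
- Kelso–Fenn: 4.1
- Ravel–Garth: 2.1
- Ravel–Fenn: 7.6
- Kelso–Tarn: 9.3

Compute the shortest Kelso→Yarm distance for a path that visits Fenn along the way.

Shortest Kelso→Fenn: Kelso–Fenn = 4.1
Best Fenn to Yarm: Fenn–Yarm costing 1.9
Total via Fenn: 4.1 + 1.9 = 6 mi.

6 mi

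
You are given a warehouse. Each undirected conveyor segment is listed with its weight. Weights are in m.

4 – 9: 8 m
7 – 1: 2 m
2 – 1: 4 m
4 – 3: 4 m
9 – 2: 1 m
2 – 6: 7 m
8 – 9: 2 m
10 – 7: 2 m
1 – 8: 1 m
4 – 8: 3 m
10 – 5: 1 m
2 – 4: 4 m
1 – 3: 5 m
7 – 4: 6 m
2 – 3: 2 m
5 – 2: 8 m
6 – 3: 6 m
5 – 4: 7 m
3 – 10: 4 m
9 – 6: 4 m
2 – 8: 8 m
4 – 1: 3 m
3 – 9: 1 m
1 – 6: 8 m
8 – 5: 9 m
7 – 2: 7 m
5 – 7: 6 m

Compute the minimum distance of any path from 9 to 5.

Enumerating some paths:
9 - 2 - 5: 1+8 = 9
9 - 2 - 3 - 10 - 5: 1+2+4+1 = 8
9 - 3 - 10 - 5: 1+4+1 = 6
9 - 8 - 1 - 7 - 10 - 5: 2+1+2+2+1 = 8
The minimum is 6 m via 9 - 3 - 10 - 5.

6 m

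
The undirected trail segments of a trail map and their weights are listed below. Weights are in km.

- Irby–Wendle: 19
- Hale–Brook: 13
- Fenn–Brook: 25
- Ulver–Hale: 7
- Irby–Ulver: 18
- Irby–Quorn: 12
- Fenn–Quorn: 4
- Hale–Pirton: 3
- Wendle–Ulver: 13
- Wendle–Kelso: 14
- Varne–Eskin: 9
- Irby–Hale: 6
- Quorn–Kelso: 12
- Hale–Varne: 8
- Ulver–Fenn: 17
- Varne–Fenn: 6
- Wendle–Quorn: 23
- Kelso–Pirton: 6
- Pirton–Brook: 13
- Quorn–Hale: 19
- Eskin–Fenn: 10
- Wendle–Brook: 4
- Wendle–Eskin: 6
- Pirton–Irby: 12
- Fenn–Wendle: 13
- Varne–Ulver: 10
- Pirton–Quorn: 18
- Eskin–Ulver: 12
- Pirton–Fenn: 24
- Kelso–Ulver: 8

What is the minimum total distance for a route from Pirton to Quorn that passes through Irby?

Shortest Pirton→Irby: Pirton–Hale–Irby = 9
Shortest Irby→Quorn: Irby–Quorn = 12
Total via Irby: 9 + 12 = 21 km.

21 km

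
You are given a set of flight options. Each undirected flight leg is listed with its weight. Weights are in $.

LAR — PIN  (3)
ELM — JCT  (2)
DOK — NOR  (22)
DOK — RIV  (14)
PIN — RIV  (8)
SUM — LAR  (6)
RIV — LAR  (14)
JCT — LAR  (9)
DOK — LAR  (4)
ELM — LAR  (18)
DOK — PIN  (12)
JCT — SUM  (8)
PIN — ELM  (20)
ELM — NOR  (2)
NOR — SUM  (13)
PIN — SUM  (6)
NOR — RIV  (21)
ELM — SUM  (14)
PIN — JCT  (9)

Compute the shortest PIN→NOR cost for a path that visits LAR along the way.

Best PIN to LAR: PIN → LAR costing 3
Best LAR to NOR: LAR → JCT → ELM → NOR costing 13
Total via LAR: 3 + 13 = $16.

$16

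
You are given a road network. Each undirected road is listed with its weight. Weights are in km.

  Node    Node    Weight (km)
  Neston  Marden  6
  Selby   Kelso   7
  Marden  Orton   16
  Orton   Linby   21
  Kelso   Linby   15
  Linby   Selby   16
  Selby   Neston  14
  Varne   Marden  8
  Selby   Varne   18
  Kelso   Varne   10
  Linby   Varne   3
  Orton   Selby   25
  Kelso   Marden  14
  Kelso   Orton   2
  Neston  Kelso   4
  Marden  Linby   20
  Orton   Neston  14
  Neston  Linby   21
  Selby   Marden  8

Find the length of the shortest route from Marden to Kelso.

Compare a few routes:
Marden - Selby - Kelso: 8+7 = 15
Marden - Neston - Kelso: 6+4 = 10
Marden - Kelso: 14 = 14
The minimum is 10 km via Marden - Neston - Kelso.

10 km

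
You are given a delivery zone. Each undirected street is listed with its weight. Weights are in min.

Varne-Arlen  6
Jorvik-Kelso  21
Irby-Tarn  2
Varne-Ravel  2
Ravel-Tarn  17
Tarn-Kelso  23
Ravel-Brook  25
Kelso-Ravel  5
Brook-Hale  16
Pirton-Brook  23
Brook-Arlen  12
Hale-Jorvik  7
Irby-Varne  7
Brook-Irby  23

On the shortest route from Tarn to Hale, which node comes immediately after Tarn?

Compare a few routes:
Tarn - Irby - Varne - Arlen - Brook - Hale: 2+7+6+12+16 = 43
Tarn - Irby - Brook - Hale: 2+23+16 = 41
The minimum is 41 min via Tarn - Irby - Brook - Hale.
So from Tarn the first move is to Irby.

Irby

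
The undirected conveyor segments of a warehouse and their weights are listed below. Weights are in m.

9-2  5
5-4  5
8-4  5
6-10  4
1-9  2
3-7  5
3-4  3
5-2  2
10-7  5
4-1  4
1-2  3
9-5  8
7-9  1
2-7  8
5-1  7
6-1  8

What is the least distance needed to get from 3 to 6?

14 m

Compare a few routes:
3 - 7 - 10 - 6: 5+5+4 = 14
3 - 4 - 1 - 6: 3+4+8 = 15
Cheapest is 3 - 7 - 10 - 6 at 14 m.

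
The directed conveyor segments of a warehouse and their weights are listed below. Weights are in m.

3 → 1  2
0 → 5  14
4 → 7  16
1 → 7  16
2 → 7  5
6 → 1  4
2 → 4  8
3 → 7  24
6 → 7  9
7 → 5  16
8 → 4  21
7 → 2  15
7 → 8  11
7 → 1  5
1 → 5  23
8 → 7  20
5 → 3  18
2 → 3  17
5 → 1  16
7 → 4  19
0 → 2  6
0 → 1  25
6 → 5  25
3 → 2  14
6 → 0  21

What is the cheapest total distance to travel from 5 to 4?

40 m

Shortest distances from 5:
5: 0
1: 16  (via 5)
3: 18  (via 5)
2: 32  (via 3)
7: 32  (via 1)
4: 40  (via 2)
Shortest route: 5–3–2–4 = 40 m.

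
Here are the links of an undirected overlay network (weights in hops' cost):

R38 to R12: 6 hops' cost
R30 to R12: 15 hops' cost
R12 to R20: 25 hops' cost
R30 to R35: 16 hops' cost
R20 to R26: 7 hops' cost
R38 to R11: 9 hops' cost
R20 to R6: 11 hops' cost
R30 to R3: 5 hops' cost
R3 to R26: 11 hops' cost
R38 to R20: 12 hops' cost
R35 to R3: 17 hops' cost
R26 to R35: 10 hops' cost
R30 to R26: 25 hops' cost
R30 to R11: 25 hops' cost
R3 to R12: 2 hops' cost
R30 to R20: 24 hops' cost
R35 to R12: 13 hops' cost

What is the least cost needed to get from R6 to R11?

32 hops' cost

Candidate routes:
R6–R20–R12–R38–R11: 11+25+6+9 = 51
R6–R20–R26–R3–R12–R38–R11: 11+7+11+2+6+9 = 46
R6–R20–R38–R11: 11+12+9 = 32
Cheapest is R6–R20–R38–R11 at 32 hops' cost.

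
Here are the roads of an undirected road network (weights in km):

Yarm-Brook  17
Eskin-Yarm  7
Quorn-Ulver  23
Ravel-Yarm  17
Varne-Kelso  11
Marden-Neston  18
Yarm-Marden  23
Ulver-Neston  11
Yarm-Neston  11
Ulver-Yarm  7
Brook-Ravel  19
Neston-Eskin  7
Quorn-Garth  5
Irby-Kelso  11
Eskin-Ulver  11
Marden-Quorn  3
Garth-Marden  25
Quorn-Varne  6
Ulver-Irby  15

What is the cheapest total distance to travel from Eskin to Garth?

Compare a few routes:
Eskin–Neston–Marden–Quorn–Garth: 7+18+3+5 = 33
Eskin–Yarm–Marden–Quorn–Garth: 7+23+3+5 = 38
Eskin–Ulver–Quorn–Garth: 11+23+5 = 39
The minimum is 33 km via Eskin–Neston–Marden–Quorn–Garth.

33 km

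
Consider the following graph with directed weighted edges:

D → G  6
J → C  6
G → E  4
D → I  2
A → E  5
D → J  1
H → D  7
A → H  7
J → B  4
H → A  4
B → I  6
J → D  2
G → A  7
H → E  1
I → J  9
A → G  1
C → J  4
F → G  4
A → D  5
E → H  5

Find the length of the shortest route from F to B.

21

Shortest distances from F:
F: 0
G: 4  (via F)
E: 8  (via G)
A: 11  (via G)
H: 13  (via E)
D: 16  (via A)
J: 17  (via D)
I: 18  (via D)
B: 21  (via J)
Shortest route: F–G–A–D–J–B = 21.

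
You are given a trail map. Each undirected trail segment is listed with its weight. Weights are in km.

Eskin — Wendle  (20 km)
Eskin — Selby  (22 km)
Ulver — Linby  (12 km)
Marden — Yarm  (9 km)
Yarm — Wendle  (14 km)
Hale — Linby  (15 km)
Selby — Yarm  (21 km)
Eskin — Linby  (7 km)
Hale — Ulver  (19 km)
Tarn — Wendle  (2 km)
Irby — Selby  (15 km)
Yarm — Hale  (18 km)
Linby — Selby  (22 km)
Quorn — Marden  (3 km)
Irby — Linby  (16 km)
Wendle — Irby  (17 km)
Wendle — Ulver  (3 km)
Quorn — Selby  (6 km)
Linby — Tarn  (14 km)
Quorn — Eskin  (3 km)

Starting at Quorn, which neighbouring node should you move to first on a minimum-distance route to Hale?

Eskin

Compare a few routes:
Quorn–Eskin–Linby–Hale: 3+7+15 = 25
Quorn–Marden–Yarm–Hale: 3+9+18 = 30
Cheapest is Quorn–Eskin–Linby–Hale at 25 km.
So from Quorn the first move is to Eskin.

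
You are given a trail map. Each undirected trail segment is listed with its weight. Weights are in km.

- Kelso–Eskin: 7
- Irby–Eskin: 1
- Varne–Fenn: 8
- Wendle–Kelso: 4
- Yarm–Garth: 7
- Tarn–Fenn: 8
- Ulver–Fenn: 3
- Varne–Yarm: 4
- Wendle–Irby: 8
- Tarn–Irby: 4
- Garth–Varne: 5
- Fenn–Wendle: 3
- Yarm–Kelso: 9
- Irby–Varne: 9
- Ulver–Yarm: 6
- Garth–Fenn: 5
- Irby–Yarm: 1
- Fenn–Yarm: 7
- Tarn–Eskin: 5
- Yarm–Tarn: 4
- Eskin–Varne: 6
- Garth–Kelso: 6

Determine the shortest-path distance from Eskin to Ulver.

Compare a few routes:
Eskin - Irby - Yarm - Fenn - Ulver: 1+1+7+3 = 12
Eskin - Irby - Yarm - Ulver: 1+1+6 = 8
Eskin - Tarn - Yarm - Ulver: 5+4+6 = 15
The minimum is 8 km via Eskin - Irby - Yarm - Ulver.

8 km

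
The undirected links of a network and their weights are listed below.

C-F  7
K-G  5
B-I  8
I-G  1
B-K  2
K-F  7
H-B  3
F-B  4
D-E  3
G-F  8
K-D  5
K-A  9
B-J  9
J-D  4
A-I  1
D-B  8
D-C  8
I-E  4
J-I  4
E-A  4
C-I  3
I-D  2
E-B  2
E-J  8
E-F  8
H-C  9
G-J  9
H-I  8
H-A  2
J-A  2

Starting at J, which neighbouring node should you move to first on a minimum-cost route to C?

A

Compare a few routes:
J → A → I → C: 2+1+3 = 6
J → D → I → C: 4+2+3 = 9
J → D → C: 4+8 = 12
J → I → C: 4+3 = 7
The minimum is 6 via J → A → I → C.
So from J the first move is to A.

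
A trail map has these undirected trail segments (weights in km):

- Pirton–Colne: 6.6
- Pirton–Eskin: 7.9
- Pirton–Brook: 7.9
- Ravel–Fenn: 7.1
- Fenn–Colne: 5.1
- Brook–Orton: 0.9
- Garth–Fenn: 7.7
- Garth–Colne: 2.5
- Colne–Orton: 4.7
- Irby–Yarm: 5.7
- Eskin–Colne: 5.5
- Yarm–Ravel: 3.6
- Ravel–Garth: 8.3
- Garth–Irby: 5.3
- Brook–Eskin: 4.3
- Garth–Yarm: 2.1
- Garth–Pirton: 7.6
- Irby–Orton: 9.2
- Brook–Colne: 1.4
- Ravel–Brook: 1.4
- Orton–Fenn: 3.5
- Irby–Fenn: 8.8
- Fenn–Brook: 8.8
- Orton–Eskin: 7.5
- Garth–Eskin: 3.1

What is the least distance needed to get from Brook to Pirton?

Shortest distances from Brook:
Brook: 0
Orton: 0.9  (via Brook)
Colne: 1.4  (via Brook)
Ravel: 1.4  (via Brook)
Garth: 3.9  (via Colne)
Eskin: 4.3  (via Brook)
Fenn: 4.4  (via Orton)
Yarm: 5  (via Ravel)
Pirton: 7.9  (via Brook)
Shortest route: Brook–Pirton = 7.9 km.

7.9 km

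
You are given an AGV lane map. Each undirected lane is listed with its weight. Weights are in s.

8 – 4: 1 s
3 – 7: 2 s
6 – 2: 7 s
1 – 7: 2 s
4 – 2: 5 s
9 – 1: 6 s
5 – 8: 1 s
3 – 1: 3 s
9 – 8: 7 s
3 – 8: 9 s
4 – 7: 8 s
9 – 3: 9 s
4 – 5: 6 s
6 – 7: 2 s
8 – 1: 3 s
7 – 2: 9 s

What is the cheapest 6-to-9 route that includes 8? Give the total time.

Best 6 to 8: 6–7–1–8 costing 7
Best 8 to 9: 8–9 costing 7
Total via 8: 7 + 7 = 14 s.

14 s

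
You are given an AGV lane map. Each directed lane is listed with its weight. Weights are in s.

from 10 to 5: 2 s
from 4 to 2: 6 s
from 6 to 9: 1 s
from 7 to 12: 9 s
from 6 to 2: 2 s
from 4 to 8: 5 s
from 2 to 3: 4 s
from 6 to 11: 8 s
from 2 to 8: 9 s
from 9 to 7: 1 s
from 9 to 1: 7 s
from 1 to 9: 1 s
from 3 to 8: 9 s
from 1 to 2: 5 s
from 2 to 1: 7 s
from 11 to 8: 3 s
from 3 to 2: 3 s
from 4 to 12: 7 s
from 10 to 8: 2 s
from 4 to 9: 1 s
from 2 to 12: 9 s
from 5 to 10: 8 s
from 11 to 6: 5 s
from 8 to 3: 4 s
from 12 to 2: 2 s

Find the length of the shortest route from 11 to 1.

Candidate routes:
11–6–9–1: 5+1+7 = 13
11–6–2–1: 5+2+7 = 14
11–8–3–2–1: 3+4+3+7 = 17
Cheapest is 11–6–9–1 at 13 s.

13 s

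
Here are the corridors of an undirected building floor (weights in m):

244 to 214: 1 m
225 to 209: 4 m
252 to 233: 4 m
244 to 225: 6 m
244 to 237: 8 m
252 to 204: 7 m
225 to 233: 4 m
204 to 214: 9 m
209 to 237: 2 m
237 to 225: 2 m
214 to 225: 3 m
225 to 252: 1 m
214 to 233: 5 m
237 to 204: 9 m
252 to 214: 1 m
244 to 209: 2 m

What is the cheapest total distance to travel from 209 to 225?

Compare a few routes:
209 - 244 - 214 - 225: 2+1+3 = 6
209 - 244 - 225: 2+6 = 8
209 - 244 - 214 - 252 - 225: 2+1+1+1 = 5
209 - 225: 4 = 4
The minimum is 4 m via 209 - 225.

4 m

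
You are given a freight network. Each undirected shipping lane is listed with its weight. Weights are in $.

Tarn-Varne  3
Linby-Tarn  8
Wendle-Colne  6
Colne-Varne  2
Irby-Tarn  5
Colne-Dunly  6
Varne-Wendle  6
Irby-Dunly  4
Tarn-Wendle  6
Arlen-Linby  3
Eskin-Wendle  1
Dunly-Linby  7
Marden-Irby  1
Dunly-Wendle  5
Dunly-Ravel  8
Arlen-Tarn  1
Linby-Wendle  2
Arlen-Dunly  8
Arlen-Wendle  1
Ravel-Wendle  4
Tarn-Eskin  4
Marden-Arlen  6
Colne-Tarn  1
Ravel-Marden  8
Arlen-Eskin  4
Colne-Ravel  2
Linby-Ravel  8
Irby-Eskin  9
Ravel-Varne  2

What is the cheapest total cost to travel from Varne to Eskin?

$6

Settle nodes by increasing distance from Varne:
Varne: 0
Colne: 2  (via Varne)
Ravel: 2  (via Varne)
Tarn: 3  (via Varne)
Arlen: 4  (via Tarn)
Wendle: 5  (via Arlen)
Eskin: 6  (via Wendle)
Shortest route: Varne → Tarn → Arlen → Wendle → Eskin = $6.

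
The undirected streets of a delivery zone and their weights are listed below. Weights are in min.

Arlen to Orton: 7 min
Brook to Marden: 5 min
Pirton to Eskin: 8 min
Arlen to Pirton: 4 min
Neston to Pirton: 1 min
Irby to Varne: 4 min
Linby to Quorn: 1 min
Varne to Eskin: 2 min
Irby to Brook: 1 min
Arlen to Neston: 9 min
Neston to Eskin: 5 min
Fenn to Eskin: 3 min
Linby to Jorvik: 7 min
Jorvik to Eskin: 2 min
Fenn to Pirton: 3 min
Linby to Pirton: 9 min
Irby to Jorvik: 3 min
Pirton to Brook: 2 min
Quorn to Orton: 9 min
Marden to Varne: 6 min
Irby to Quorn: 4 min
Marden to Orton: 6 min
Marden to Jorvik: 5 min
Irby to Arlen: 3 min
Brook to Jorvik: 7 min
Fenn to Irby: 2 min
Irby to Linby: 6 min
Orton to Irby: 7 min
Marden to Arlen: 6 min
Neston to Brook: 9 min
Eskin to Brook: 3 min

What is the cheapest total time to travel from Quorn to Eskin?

8 min

Compare a few routes:
Quorn - Irby - Brook - Eskin: 4+1+3 = 8
Quorn - Linby - Jorvik - Eskin: 1+7+2 = 10
Quorn - Irby - Jorvik - Eskin: 4+3+2 = 9
Quorn - Irby - Fenn - Eskin: 4+2+3 = 9
Cheapest is Quorn - Irby - Brook - Eskin at 8 min.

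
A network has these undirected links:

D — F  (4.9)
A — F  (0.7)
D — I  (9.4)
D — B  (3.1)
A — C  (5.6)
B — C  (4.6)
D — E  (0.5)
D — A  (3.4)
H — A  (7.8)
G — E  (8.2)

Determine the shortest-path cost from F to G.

Settle nodes by increasing distance from F:
F: 0
A: 0.7  (via F)
D: 4.1  (via A)
E: 4.6  (via D)
C: 6.3  (via A)
B: 7.2  (via D)
H: 8.5  (via A)
G: 12.8  (via E)
Shortest route: F–A–D–E–G = 12.8.

12.8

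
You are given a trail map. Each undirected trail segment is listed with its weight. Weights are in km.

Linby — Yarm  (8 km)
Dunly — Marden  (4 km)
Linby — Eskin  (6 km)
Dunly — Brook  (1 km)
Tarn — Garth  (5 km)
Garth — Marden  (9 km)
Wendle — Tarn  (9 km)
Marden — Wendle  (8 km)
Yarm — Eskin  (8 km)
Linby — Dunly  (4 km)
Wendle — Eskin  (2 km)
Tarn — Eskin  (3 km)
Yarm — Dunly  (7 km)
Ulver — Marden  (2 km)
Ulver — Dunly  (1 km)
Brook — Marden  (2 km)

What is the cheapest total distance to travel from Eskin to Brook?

11 km

Shortest distances from Eskin:
Eskin: 0
Wendle: 2  (via Eskin)
Tarn: 3  (via Eskin)
Linby: 6  (via Eskin)
Yarm: 8  (via Eskin)
Garth: 8  (via Tarn)
Dunly: 10  (via Linby)
Marden: 10  (via Wendle)
Brook: 11  (via Dunly)
Shortest route: Eskin → Linby → Dunly → Brook = 11 km.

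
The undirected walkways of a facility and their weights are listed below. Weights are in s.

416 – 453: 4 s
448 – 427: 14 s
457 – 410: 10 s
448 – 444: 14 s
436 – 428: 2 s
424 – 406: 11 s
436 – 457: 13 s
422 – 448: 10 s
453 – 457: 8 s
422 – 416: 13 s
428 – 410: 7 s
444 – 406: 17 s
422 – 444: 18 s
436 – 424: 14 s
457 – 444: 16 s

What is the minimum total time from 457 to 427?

Compare a few routes:
457–453–416–422–444–448–427: 8+4+13+18+14+14 = 71
457–444–422–448–427: 16+18+10+14 = 58
457–444–448–427: 16+14+14 = 44
457–453–416–422–448–427: 8+4+13+10+14 = 49
Cheapest is 457–444–448–427 at 44 s.

44 s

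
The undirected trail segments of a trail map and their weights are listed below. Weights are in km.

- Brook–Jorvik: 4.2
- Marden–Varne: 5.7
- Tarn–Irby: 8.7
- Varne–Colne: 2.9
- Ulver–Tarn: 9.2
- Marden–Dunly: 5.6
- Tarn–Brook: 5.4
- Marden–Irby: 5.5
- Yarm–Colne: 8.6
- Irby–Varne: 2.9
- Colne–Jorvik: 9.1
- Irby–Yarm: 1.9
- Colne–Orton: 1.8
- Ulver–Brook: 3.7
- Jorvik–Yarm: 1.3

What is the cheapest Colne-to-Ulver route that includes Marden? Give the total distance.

Shortest Colne→Marden: Colne → Varne → Marden = 8.6
Shortest Marden→Ulver: Marden → Irby → Yarm → Jorvik → Brook → Ulver = 16.6
Total via Marden: 8.6 + 16.6 = 25.2 km.

25.2 km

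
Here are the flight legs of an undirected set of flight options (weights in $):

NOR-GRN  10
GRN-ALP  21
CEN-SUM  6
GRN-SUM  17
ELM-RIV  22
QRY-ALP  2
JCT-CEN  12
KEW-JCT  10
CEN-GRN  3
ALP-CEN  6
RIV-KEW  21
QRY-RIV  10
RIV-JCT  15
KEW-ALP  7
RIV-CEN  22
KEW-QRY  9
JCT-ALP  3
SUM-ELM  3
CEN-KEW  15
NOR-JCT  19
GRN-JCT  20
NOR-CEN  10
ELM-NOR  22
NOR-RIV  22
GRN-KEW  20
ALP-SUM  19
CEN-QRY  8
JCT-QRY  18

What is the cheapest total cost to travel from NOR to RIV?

$22

Shortest distances from NOR:
NOR: 0
CEN: 10  (via NOR)
GRN: 10  (via NOR)
ALP: 16  (via CEN)
SUM: 16  (via CEN)
QRY: 18  (via CEN)
ELM: 19  (via SUM)
JCT: 19  (via NOR)
RIV: 22  (via NOR)
Shortest route: NOR–RIV = $22.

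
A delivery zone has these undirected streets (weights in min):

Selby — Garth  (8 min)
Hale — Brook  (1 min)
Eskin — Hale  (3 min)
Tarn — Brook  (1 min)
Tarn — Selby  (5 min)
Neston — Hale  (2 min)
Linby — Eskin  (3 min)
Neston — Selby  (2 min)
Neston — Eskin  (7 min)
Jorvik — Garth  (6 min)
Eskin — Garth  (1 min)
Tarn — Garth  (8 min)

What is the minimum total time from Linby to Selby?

Candidate routes:
Linby–Eskin–Hale–Neston–Selby: 3+3+2+2 = 10
Linby–Eskin–Neston–Selby: 3+7+2 = 12
Linby–Eskin–Garth–Selby: 3+1+8 = 12
The minimum is 10 min via Linby–Eskin–Hale–Neston–Selby.

10 min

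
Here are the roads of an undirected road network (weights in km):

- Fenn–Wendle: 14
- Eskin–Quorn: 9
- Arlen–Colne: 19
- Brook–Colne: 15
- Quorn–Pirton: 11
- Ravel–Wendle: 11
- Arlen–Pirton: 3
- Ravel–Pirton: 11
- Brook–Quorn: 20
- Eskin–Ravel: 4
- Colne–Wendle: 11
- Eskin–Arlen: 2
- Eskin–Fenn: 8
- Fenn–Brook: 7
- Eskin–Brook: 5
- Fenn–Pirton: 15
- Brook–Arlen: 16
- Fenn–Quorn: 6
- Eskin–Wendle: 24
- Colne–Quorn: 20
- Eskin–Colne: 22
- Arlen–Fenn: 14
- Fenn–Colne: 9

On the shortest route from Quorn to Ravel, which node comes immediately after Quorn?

Candidate routes:
Quorn–Fenn–Eskin–Ravel: 6+8+4 = 18
Quorn–Eskin–Ravel: 9+4 = 13
Quorn–Pirton–Arlen–Eskin–Ravel: 11+3+2+4 = 20
The minimum is 13 km via Quorn–Eskin–Ravel.
So from Quorn the first move is to Eskin.

Eskin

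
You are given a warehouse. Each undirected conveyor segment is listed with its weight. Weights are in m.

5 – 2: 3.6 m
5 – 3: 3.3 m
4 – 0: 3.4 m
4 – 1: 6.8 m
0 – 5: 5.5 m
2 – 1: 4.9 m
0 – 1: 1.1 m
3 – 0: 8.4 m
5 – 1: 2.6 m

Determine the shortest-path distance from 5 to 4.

7.1 m

Enumerating some paths:
5 → 0 → 4: 5.5+3.4 = 8.9
5 → 1 → 0 → 4: 2.6+1.1+3.4 = 7.1
5 → 1 → 4: 2.6+6.8 = 9.4
5 → 2 → 1 → 0 → 4: 3.6+4.9+1.1+3.4 = 13
Cheapest is 5 → 1 → 0 → 4 at 7.1 m.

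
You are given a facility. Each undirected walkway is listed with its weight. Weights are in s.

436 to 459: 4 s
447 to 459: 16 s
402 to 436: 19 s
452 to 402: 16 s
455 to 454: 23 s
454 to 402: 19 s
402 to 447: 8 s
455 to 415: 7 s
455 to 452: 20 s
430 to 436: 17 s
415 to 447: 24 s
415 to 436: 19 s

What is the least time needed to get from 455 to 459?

30 s

Running Dijkstra from 455:
455: 0
415: 7  (via 455)
452: 20  (via 455)
454: 23  (via 455)
436: 26  (via 415)
459: 30  (via 436)
Shortest route: 455–415–436–459 = 30 s.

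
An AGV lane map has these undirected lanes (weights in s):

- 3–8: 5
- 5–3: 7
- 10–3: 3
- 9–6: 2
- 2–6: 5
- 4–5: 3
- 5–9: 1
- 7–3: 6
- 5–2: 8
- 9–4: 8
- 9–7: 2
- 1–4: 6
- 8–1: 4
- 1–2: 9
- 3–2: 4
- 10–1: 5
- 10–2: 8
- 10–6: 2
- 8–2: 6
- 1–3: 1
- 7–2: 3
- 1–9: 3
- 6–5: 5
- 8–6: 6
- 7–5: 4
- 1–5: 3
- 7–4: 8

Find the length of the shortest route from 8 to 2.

Compare a few routes:
8–6–2: 6+5 = 11
8–3–2: 5+4 = 9
8–2: 6 = 6
8–1–3–2: 4+1+4 = 9
The minimum is 6 s via 8–2.

6 s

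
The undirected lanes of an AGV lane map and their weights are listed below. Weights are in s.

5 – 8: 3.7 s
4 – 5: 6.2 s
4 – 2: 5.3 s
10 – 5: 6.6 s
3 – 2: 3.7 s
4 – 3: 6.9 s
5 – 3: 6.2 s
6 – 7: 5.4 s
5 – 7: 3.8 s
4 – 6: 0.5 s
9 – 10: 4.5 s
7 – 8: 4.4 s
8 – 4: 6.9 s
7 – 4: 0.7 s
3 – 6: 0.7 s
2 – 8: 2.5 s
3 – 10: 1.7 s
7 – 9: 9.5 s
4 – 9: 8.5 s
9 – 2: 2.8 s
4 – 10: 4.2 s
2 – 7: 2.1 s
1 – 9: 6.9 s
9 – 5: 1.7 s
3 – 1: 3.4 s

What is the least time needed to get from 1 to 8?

9.6 s

Enumerating some paths:
1 → 3 → 6 → 4 → 7 → 2 → 8: 3.4+0.7+0.5+0.7+2.1+2.5 = 9.9
1 → 3 → 2 → 8: 3.4+3.7+2.5 = 9.6
1 → 3 → 6 → 4 → 7 → 8: 3.4+0.7+0.5+0.7+4.4 = 9.7
The minimum is 9.6 s via 1 → 3 → 2 → 8.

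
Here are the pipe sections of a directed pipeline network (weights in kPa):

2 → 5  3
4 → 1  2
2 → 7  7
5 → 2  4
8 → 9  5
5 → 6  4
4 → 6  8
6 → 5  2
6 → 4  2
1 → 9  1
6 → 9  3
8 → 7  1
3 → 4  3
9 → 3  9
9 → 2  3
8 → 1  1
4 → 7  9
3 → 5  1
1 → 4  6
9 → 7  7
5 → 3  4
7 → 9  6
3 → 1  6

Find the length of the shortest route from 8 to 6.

12 kPa

Compare a few routes:
8 → 1 → 4 → 6: 1+6+8 = 15
8 → 1 → 9 → 2 → 5 → 6: 1+1+3+3+4 = 12
The minimum is 12 kPa via 8 → 1 → 9 → 2 → 5 → 6.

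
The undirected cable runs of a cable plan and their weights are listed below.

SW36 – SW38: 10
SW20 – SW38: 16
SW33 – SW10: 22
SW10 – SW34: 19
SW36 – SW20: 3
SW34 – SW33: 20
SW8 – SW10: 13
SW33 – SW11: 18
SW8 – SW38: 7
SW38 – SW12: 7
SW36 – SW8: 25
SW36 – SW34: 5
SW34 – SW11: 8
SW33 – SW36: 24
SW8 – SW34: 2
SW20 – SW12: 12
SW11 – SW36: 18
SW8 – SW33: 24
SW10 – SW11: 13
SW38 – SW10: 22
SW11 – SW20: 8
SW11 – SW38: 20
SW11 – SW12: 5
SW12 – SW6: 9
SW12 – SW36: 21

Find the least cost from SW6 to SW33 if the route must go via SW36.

48

Best SW6 to SW36: SW6 → SW12 → SW20 → SW36 costing 24
Shortest SW36→SW33: SW36 → SW33 = 24
Total via SW36: 24 + 24 = 48.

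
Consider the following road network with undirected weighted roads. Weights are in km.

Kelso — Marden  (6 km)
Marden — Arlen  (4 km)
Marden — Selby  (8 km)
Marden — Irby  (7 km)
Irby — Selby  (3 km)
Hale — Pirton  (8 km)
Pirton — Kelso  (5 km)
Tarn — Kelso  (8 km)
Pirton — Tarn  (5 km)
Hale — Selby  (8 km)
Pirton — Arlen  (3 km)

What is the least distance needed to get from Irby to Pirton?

Candidate routes:
Irby–Selby–Hale–Pirton: 3+8+8 = 19
Irby–Selby–Marden–Arlen–Pirton: 3+8+4+3 = 18
Irby–Marden–Kelso–Pirton: 7+6+5 = 18
Irby–Marden–Arlen–Pirton: 7+4+3 = 14
Cheapest is Irby–Marden–Arlen–Pirton at 14 km.

14 km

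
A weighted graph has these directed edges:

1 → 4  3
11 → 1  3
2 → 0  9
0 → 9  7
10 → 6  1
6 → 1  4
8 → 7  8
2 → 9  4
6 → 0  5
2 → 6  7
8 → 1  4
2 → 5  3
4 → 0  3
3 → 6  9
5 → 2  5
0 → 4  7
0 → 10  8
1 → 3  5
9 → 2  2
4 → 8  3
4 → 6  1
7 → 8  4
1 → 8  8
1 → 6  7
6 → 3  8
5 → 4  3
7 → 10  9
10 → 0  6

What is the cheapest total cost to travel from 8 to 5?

22

Enumerating some paths:
8 → 1 → 4 → 0 → 9 → 2 → 5: 4+3+3+7+2+3 = 22
8 → 1 → 4 → 6 → 0 → 9 → 2 → 5: 4+3+1+5+7+2+3 = 25
8 → 1 → 6 → 0 → 9 → 2 → 5: 4+7+5+7+2+3 = 28
The minimum is 22 via 8 → 1 → 4 → 0 → 9 → 2 → 5.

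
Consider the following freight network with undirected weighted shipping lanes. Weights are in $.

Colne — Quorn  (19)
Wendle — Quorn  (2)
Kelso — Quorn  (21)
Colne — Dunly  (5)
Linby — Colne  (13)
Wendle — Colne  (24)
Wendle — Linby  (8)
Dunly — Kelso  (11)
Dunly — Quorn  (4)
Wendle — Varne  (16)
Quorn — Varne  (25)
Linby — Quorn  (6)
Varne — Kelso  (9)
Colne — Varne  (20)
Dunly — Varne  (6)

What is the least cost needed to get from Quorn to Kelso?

$15

Enumerating some paths:
Quorn - Wendle - Varne - Kelso: 2+16+9 = 27
Quorn - Kelso: 21 = 21
Quorn - Dunly - Kelso: 4+11 = 15
Quorn - Dunly - Varne - Kelso: 4+6+9 = 19
The minimum is $15 via Quorn - Dunly - Kelso.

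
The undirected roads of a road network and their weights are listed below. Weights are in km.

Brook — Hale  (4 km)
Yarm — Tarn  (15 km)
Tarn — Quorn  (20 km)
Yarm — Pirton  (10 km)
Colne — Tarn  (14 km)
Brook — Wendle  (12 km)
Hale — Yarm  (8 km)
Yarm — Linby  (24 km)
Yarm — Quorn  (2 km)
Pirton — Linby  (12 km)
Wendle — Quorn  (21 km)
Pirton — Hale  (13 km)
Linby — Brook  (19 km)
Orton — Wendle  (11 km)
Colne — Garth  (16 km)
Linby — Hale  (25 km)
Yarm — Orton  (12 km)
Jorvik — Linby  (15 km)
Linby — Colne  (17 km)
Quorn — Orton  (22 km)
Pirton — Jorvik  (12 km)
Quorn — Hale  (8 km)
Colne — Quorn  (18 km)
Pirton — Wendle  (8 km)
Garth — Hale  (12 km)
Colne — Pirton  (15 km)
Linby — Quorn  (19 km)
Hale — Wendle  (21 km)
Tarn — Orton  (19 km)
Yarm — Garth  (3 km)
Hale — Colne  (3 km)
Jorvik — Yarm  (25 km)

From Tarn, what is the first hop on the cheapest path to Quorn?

Candidate routes:
Tarn → Colne → Hale → Quorn: 14+3+8 = 25
Tarn → Quorn: 20 = 20
Tarn → Yarm → Quorn: 15+2 = 17
The minimum is 17 km via Tarn → Yarm → Quorn.
So from Tarn the first move is to Yarm.

Yarm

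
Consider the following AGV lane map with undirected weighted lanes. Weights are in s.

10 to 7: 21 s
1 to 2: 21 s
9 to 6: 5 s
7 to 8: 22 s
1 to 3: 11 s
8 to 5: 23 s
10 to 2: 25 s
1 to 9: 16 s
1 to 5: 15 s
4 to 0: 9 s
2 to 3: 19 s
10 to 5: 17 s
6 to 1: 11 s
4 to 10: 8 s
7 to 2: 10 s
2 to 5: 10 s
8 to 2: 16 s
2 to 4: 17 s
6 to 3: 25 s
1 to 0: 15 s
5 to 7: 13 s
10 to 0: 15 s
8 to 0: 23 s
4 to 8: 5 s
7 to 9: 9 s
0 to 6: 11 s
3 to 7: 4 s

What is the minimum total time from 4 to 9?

25 s

Shortest distances from 4:
4: 0
8: 5  (via 4)
10: 8  (via 4)
0: 9  (via 4)
2: 17  (via 4)
6: 20  (via 0)
1: 24  (via 0)
5: 25  (via 10)
9: 25  (via 6)
Shortest route: 4–0–6–9 = 25 s.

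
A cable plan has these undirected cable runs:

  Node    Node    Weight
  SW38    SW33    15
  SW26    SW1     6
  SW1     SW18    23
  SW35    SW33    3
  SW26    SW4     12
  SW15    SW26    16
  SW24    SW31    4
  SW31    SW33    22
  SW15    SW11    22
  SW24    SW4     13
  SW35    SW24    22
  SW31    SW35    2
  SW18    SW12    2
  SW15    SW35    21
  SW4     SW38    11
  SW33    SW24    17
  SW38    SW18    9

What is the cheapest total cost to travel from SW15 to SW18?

Enumerating some paths:
SW15 - SW35 - SW33 - SW38 - SW18: 21+3+15+9 = 48
SW15 - SW26 - SW1 - SW18: 16+6+23 = 45
The minimum is 45 via SW15 - SW26 - SW1 - SW18.

45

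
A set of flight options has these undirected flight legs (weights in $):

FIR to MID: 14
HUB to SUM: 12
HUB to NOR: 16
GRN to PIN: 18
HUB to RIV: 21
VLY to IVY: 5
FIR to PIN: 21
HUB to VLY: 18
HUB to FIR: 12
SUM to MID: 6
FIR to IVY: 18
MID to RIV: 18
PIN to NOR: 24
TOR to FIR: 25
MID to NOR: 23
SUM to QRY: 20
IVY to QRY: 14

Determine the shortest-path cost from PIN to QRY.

$53

Compare a few routes:
PIN - FIR - HUB - SUM - QRY: 21+12+12+20 = 65
PIN - FIR - IVY - QRY: 21+18+14 = 53
PIN - FIR - MID - SUM - QRY: 21+14+6+20 = 61
The minimum is $53 via PIN - FIR - IVY - QRY.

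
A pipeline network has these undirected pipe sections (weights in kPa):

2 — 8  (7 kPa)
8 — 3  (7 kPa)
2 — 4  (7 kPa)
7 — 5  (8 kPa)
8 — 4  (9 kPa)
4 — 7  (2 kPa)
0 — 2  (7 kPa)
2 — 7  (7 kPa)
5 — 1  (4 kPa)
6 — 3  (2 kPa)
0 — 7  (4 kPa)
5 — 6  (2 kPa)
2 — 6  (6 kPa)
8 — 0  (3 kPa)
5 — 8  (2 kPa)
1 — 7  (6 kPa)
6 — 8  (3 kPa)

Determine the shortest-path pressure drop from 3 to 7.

Shortest distances from 3:
3: 0
6: 2  (via 3)
5: 4  (via 6)
8: 5  (via 6)
0: 8  (via 8)
1: 8  (via 5)
2: 8  (via 6)
7: 12  (via 5)
Shortest route: 3–6–5–7 = 12 kPa.

12 kPa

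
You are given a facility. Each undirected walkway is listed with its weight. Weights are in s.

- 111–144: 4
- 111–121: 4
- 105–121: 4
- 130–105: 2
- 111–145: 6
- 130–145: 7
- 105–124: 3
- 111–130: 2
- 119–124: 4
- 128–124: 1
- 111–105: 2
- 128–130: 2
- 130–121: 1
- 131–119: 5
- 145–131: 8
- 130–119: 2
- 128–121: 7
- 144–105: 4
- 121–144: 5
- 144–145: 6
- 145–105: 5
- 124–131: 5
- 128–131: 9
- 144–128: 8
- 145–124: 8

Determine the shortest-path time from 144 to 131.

Settle nodes by increasing distance from 144:
144: 0
111: 4  (via 144)
105: 4  (via 144)
121: 5  (via 144)
145: 6  (via 144)
130: 6  (via 111)
124: 7  (via 105)
119: 8  (via 130)
128: 8  (via 144)
131: 12  (via 124)
Shortest route: 144–105–124–131 = 12 s.

12 s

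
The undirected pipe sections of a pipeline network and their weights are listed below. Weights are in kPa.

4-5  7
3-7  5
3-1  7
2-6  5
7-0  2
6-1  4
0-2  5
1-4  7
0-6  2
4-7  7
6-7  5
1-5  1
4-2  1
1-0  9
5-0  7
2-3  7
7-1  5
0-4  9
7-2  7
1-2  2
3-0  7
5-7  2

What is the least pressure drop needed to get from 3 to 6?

Shortest distances from 3:
3: 0
7: 5  (via 3)
0: 7  (via 3)
1: 7  (via 3)
2: 7  (via 3)
5: 7  (via 7)
4: 8  (via 2)
6: 9  (via 0)
Shortest route: 3 → 0 → 6 = 9 kPa.

9 kPa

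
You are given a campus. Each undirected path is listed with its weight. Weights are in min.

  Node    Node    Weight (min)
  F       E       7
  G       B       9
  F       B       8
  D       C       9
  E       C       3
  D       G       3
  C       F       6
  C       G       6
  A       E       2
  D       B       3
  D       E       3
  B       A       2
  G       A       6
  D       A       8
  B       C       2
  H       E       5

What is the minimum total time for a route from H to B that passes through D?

11 min

Shortest H→D: H → E → D = 8
Best D to B: D → B costing 3
Total via D: 8 + 3 = 11 min.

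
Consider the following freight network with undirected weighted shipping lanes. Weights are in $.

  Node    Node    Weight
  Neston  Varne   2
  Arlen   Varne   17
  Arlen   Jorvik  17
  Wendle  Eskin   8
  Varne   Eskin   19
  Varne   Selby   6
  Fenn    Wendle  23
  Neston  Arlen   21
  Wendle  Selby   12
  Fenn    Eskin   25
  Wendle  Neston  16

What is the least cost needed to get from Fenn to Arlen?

$58

Shortest distances from Fenn:
Fenn: 0
Wendle: 23  (via Fenn)
Eskin: 25  (via Fenn)
Selby: 35  (via Wendle)
Neston: 39  (via Wendle)
Varne: 41  (via Selby)
Arlen: 58  (via Varne)
Shortest route: Fenn → Wendle → Selby → Varne → Arlen = $58.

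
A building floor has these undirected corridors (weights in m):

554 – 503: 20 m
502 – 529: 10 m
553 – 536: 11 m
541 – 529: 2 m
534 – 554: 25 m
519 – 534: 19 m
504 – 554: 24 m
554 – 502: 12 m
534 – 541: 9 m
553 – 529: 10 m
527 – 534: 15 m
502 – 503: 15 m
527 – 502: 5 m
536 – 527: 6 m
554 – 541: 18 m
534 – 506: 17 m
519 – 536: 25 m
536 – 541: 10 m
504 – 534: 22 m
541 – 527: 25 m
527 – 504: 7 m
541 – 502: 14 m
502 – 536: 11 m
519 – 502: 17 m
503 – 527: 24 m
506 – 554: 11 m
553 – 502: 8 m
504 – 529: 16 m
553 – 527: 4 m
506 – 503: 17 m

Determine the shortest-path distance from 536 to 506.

Enumerating some paths:
536 → 541 → 534 → 506: 10+9+17 = 36
536 → 502 → 554 → 506: 11+12+11 = 34
536 → 527 → 534 → 506: 6+15+17 = 38
Cheapest is 536 → 502 → 554 → 506 at 34 m.

34 m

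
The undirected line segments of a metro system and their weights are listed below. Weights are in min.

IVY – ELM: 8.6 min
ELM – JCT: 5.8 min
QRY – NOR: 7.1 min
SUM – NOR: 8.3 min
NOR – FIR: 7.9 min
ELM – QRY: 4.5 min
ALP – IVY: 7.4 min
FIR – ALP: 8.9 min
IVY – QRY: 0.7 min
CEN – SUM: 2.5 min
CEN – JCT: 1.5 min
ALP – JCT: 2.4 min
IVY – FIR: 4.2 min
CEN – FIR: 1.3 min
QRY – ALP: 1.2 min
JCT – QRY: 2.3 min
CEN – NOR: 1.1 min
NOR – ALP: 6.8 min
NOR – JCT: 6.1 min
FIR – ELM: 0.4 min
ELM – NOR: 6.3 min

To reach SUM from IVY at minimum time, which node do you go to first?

QRY

Enumerating some paths:
IVY–QRY–JCT–CEN–SUM: 0.7+2.3+1.5+2.5 = 7
IVY–FIR–CEN–SUM: 4.2+1.3+2.5 = 8
IVY–QRY–ALP–JCT–CEN–SUM: 0.7+1.2+2.4+1.5+2.5 = 8.3
Cheapest is IVY–QRY–JCT–CEN–SUM at 7 min.
So from IVY the first move is to QRY.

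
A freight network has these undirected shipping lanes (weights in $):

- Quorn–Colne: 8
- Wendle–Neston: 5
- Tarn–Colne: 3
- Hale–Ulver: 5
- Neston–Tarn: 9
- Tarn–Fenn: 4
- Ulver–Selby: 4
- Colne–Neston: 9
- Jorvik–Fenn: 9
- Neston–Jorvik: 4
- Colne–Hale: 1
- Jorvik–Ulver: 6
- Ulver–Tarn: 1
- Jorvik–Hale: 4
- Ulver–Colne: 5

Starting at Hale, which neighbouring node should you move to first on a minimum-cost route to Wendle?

Jorvik

Compare a few routes:
Hale → Jorvik → Neston → Wendle: 4+4+5 = 13
Hale → Colne → Tarn → Neston → Wendle: 1+3+9+5 = 18
Hale → Colne → Neston → Wendle: 1+9+5 = 15
The minimum is $13 via Hale → Jorvik → Neston → Wendle.
So from Hale the first move is to Jorvik.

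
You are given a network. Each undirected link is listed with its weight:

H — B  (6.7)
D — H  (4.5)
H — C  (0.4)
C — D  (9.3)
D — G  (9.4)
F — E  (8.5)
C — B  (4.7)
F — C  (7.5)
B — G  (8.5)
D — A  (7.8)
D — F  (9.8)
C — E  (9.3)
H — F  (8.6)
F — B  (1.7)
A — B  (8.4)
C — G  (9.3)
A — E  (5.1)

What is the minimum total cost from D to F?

Shortest distances from D:
D: 0
H: 4.5  (via D)
C: 4.9  (via H)
A: 7.8  (via D)
G: 9.4  (via D)
B: 9.6  (via C)
F: 9.8  (via D)
Shortest route: D–F = 9.8.

9.8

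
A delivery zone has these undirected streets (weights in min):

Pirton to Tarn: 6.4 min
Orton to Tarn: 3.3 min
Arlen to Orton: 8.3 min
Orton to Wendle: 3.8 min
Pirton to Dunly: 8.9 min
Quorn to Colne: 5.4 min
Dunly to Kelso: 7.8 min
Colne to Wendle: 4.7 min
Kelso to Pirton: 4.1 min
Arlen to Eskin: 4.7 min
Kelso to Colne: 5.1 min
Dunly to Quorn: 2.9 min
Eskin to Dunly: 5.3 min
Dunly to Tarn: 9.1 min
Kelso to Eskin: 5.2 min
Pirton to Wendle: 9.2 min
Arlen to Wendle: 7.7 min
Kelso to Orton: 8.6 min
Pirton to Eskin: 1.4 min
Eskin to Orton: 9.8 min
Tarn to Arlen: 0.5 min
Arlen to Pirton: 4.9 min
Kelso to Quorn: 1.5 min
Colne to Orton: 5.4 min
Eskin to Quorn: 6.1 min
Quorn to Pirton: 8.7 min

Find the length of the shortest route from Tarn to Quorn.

Shortest distances from Tarn:
Tarn: 0
Arlen: 0.5  (via Tarn)
Orton: 3.3  (via Tarn)
Eskin: 5.2  (via Arlen)
Pirton: 5.4  (via Arlen)
Wendle: 7.1  (via Orton)
Colne: 8.7  (via Orton)
Dunly: 9.1  (via Tarn)
Kelso: 9.5  (via Pirton)
Quorn: 11  (via Kelso)
Shortest route: Tarn–Arlen–Pirton–Kelso–Quorn = 11 min.

11 min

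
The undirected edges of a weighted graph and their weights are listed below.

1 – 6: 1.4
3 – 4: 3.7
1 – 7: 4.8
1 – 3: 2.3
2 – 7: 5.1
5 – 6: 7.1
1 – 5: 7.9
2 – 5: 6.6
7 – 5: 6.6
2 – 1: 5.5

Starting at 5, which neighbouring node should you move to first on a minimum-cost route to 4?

1

Candidate routes:
5 - 6 - 1 - 3 - 4: 7.1+1.4+2.3+3.7 = 14.5
5 - 1 - 3 - 4: 7.9+2.3+3.7 = 13.9
5 - 7 - 1 - 3 - 4: 6.6+4.8+2.3+3.7 = 17.4
5 - 2 - 1 - 3 - 4: 6.6+5.5+2.3+3.7 = 18.1
Cheapest is 5 - 1 - 3 - 4 at 13.9.
So from 5 the first move is to 1.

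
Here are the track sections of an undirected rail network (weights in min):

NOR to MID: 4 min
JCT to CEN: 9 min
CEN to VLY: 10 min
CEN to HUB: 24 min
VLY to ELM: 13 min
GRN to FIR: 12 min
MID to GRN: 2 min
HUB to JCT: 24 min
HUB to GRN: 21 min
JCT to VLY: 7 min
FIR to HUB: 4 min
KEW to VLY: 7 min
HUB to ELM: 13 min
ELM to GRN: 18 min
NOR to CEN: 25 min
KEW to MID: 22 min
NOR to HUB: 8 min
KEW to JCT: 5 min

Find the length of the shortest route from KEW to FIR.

Shortest distances from KEW:
KEW: 0
JCT: 5  (via KEW)
VLY: 7  (via KEW)
CEN: 14  (via JCT)
ELM: 20  (via VLY)
MID: 22  (via KEW)
GRN: 24  (via MID)
NOR: 26  (via MID)
HUB: 29  (via JCT)
FIR: 33  (via HUB)
Shortest route: KEW–JCT–HUB–FIR = 33 min.

33 min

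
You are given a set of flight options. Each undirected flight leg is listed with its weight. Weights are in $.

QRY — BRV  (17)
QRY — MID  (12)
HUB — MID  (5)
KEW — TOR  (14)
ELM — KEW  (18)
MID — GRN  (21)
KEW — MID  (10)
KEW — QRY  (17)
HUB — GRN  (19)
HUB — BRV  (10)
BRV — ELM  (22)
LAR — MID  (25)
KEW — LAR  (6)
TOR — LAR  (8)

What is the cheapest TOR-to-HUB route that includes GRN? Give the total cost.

$64

Best TOR to GRN: TOR–KEW–MID–GRN costing 45
Best GRN to HUB: GRN–HUB costing 19
Total via GRN: 45 + 19 = $64.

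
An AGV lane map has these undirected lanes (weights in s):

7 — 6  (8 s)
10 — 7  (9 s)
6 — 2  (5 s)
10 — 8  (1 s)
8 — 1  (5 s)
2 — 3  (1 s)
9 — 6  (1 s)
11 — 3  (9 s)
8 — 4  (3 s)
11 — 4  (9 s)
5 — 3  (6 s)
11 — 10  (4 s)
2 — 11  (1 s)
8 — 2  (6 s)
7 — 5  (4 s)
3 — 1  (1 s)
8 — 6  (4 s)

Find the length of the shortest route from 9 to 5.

13 s

Enumerating some paths:
9 - 6 - 8 - 1 - 3 - 5: 1+4+5+1+6 = 17
9 - 6 - 2 - 3 - 5: 1+5+1+6 = 13
Cheapest is 9 - 6 - 2 - 3 - 5 at 13 s.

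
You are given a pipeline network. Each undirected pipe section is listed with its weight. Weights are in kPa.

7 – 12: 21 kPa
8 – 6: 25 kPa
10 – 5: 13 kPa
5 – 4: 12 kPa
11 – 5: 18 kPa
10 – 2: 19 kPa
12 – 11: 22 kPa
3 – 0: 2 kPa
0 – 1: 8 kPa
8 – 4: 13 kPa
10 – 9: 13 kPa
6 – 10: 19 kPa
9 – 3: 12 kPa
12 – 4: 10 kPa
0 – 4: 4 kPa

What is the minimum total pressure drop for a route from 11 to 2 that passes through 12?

Best 11 to 12: 11 → 12 costing 22
Best 12 to 2: 12 → 4 → 5 → 10 → 2 costing 54
Total via 12: 22 + 54 = 76 kPa.

76 kPa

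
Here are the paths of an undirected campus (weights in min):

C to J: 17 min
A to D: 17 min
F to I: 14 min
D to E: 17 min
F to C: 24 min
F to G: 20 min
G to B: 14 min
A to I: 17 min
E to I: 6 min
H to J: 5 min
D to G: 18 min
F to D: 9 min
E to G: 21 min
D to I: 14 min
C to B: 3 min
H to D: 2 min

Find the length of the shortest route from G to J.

Shortest distances from G:
G: 0
B: 14  (via G)
C: 17  (via B)
D: 18  (via G)
F: 20  (via G)
H: 20  (via D)
E: 21  (via G)
J: 25  (via H)
Shortest route: G → D → H → J = 25 min.

25 min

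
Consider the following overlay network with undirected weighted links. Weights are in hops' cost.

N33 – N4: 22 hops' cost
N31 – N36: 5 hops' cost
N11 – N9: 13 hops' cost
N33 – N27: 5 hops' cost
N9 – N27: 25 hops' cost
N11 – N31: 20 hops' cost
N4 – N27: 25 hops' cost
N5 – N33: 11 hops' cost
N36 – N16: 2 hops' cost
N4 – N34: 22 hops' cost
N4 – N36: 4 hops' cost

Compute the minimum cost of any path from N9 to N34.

Candidate routes:
N9–N11–N31–N36–N4–N34: 13+20+5+4+22 = 64
N9–N27–N33–N4–N34: 25+5+22+22 = 74
N9–N27–N4–N34: 25+25+22 = 72
The minimum is 64 hops' cost via N9–N11–N31–N36–N4–N34.

64 hops' cost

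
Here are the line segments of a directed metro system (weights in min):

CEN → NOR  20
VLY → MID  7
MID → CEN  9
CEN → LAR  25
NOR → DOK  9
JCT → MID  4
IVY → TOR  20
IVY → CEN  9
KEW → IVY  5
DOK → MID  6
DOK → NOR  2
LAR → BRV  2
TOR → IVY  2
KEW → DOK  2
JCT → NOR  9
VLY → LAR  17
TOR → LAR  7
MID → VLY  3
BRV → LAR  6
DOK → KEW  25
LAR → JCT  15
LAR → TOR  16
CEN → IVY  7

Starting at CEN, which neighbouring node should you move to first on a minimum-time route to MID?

NOR

Candidate routes:
CEN - NOR - DOK - MID: 20+9+6 = 35
CEN - LAR - JCT - MID: 25+15+4 = 44
The minimum is 35 min via CEN - NOR - DOK - MID.
So from CEN the first move is to NOR.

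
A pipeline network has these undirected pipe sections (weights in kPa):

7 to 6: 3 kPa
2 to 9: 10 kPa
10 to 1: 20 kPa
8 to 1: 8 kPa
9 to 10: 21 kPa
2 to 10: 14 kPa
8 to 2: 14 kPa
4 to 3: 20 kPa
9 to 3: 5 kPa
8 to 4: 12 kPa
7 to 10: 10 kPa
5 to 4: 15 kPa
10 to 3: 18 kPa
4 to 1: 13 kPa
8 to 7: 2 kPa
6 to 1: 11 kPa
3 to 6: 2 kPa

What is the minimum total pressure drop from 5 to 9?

Enumerating some paths:
5 → 4 → 8 → 7 → 6 → 3 → 9: 15+12+2+3+2+5 = 39
5 → 4 → 1 → 8 → 7 → 6 → 3 → 9: 15+13+8+2+3+2+5 = 48
5 → 4 → 3 → 9: 15+20+5 = 40
5 → 4 → 1 → 6 → 3 → 9: 15+13+11+2+5 = 46
The minimum is 39 kPa via 5 → 4 → 8 → 7 → 6 → 3 → 9.

39 kPa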